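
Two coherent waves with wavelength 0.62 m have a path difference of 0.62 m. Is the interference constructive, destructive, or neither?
constructive — path difference = 1λ, a whole number of wavelengths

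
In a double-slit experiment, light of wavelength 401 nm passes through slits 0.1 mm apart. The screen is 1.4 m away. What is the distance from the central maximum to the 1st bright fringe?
y = mλL/d = 5.614 mm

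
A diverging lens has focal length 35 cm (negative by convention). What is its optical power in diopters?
P = 1/f = -2.857 D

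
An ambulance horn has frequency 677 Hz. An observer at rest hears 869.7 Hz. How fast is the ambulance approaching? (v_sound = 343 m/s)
v_s = v·(1 − f/f_obs) = 76 m/s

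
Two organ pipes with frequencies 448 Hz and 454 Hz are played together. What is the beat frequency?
6 Hz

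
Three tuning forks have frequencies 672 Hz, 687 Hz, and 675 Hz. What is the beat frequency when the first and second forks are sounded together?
15 Hz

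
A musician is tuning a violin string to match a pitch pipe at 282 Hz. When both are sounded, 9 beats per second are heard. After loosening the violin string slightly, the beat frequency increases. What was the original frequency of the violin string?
273 Hz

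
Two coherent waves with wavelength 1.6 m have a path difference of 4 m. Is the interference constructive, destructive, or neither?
destructive — path difference = 2.5λ, an odd multiple of λ/2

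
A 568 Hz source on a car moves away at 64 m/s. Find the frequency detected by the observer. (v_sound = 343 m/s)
f_obs = f·v/(v + v_s) = 478.7 Hz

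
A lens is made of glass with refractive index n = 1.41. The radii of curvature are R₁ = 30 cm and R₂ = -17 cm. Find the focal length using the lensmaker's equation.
1/f = (n − 1)(1/R₁ − 1/R₂) → f = 26.47 cm (converging lens)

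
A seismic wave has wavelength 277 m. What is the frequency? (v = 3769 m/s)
f = v/λ = 13.61 Hz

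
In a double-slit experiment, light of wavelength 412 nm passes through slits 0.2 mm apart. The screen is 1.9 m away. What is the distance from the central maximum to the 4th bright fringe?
y = mλL/d = 15.66 mm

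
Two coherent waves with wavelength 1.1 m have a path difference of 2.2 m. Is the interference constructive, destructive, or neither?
constructive — path difference = 2λ, a whole number of wavelengths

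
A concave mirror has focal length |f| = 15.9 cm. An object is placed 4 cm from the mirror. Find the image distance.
f = +15.9 cm (concave); 1/di = 1/f − 1/do → di = -5.345 cm (virtual image, behind mirror)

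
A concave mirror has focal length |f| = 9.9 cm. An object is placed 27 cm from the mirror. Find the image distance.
f = +9.9 cm (concave); 1/di = 1/f − 1/do → di = 15.63 cm (real image, in front of mirror)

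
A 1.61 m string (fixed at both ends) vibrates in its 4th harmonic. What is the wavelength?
λₙ = 2L/n = 0.805 m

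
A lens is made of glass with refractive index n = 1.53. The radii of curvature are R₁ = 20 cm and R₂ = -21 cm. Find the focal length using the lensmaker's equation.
1/f = (n − 1)(1/R₁ − 1/R₂) → f = 19.33 cm (converging lens)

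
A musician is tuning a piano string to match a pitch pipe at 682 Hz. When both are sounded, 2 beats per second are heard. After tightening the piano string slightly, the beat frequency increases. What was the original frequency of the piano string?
684 Hz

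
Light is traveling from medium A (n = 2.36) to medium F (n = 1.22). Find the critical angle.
θc = arcsin(n₂/n₁) = 31.13°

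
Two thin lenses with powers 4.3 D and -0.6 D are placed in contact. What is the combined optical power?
P_total = P₁ + P₂ = 3.7 D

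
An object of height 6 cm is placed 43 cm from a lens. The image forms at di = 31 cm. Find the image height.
hi = (-di/do) × ho = -4.326 cm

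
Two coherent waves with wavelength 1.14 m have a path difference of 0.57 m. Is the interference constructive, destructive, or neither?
destructive — path difference = 0.5λ, an odd multiple of λ/2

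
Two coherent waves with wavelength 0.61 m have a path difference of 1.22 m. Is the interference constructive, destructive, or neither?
constructive — path difference = 2λ, a whole number of wavelengths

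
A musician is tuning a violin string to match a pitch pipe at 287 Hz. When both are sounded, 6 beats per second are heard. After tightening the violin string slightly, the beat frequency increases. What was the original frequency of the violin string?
293 Hz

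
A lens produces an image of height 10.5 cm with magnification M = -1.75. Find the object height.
ho = |hi|/|M| = 6 cm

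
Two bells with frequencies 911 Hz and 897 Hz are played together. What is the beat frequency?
14 Hz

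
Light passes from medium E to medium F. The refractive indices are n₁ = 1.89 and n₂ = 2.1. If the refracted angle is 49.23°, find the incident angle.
sin θ₁ = (n₂/n₁)·sin θ₂ → θ₁ = 57.3°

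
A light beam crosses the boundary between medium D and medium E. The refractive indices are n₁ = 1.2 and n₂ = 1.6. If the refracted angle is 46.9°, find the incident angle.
sin θ₁ = (n₂/n₁)·sin θ₂ → θ₁ = 76.79°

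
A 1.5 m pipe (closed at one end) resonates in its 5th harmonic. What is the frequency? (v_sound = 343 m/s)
fₙ = nv/(4L) = 285.8 Hz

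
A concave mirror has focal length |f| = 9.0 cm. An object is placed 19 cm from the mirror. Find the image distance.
f = +9.0 cm (concave); 1/di = 1/f − 1/do → di = 17.1 cm (real image, in front of mirror)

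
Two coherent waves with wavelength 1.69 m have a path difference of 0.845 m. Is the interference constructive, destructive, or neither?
destructive — path difference = 0.5λ, an odd multiple of λ/2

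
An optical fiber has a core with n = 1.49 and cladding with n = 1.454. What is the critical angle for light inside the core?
θc = arcsin(n_cladding/n_core) = 77.38°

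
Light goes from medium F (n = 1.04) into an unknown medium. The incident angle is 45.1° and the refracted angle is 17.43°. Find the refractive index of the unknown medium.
n₂ = n₁·sin θ₁ / sin θ₂ = 2.459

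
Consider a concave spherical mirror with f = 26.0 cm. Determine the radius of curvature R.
R = 2|f| = 52 cm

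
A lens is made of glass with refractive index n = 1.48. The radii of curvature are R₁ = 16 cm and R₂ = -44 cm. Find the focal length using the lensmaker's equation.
1/f = (n − 1)(1/R₁ − 1/R₂) → f = 24.44 cm (converging lens)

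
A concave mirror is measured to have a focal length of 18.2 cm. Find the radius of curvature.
R = 2|f| = 36.4 cm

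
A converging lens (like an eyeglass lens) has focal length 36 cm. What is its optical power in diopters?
P = 1/f = 2.778 D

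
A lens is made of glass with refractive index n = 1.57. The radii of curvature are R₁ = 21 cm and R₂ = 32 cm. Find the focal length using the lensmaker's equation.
1/f = (n − 1)(1/R₁ − 1/R₂) → f = 107.2 cm (converging lens)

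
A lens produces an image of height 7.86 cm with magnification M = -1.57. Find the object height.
ho = |hi|/|M| = 5.006 cm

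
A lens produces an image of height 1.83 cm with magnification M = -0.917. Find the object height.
ho = |hi|/|M| = 1.996 cm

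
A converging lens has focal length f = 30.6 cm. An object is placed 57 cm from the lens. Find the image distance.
1/di = 1/f − 1/do → di = 66.07 cm (real image)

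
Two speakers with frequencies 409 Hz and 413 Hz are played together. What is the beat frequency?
4 Hz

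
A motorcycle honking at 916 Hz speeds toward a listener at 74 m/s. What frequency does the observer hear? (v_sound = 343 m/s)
f_obs = f·v/(v − v_s) = 1168 Hz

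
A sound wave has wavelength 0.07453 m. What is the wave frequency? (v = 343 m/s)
f = v/λ = 4602 Hz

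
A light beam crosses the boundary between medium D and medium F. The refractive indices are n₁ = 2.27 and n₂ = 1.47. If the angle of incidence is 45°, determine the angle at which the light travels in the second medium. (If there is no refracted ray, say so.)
sin θ₂ = (n₁/n₂)·sin θ₁ = 1.092 > 1, so there is no refracted ray — the light undergoes total internal reflection.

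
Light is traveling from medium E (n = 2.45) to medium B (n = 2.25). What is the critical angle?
θc = arcsin(n₂/n₁) = 66.69°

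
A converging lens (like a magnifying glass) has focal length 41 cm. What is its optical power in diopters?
P = 1/f = 2.439 D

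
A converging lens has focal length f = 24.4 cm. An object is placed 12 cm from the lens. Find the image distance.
1/di = 1/f − 1/do → di = -23.61 cm (virtual image)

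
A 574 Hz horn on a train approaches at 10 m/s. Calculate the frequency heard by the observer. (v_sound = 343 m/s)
f_obs = f·v/(v − v_s) = 591.2 Hz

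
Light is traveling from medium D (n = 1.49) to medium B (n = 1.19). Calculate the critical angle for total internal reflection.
θc = arcsin(n₂/n₁) = 53°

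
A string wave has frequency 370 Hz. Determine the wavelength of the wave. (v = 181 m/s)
λ = v/f = 0.4892 m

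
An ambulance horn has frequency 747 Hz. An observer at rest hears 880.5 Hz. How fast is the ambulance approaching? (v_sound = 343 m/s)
v_s = v·(1 − f/f_obs) = 52.01 m/s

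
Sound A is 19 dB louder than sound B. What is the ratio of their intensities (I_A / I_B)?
I_A/I_B = 10^(Δβ/10) = 79.43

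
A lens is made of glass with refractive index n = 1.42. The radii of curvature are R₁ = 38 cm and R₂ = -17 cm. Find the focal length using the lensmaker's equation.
1/f = (n − 1)(1/R₁ − 1/R₂) → f = 27.97 cm (converging lens)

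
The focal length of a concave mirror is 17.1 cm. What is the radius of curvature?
R = 2|f| = 34.2 cm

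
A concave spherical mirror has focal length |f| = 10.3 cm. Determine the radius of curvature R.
R = 2|f| = 20.6 cm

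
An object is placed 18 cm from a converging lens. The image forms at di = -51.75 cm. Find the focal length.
1/f = 1/do + 1/di → f = 27.6 cm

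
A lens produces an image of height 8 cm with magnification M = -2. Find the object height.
ho = |hi|/|M| = 4 cm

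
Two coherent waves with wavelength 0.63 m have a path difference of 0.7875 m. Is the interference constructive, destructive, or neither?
neither (partial) — path difference = 1.25λ, neither a whole number of wavelengths nor an odd multiple of λ/2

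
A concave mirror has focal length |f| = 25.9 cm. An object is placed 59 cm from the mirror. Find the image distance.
f = +25.9 cm (concave); 1/di = 1/f − 1/do → di = 46.17 cm (real image, in front of mirror)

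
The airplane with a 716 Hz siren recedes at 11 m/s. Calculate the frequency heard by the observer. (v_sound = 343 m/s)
f_obs = f·v/(v + v_s) = 693.8 Hz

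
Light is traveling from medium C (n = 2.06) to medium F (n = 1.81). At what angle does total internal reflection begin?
θc = arcsin(n₂/n₁) = 61.48°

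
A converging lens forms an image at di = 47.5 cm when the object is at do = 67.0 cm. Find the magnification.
M = −di/do = -0.709 (inverted image)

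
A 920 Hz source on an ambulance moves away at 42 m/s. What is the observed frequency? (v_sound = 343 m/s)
f_obs = f·v/(v + v_s) = 819.6 Hz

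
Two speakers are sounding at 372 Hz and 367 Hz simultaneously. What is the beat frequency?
5 Hz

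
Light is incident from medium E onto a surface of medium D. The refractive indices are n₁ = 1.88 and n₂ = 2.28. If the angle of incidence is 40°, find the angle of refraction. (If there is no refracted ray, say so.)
sin θ₂ = (n₁/n₂)·sin θ₁ = 0.53 → θ₂ = 32.01°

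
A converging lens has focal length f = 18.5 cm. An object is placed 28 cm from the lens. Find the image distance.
1/di = 1/f − 1/do → di = 54.53 cm (real image)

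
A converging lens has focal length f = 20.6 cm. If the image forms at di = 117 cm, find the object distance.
1/do = 1/f − 1/di → do = 25 cm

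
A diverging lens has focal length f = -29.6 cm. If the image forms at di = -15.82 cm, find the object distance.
1/do = 1/f − 1/di → do = 33.98 cm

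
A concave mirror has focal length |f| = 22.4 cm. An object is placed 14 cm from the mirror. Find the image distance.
f = +22.4 cm (concave); 1/di = 1/f − 1/do → di = -37.33 cm (virtual image, behind mirror)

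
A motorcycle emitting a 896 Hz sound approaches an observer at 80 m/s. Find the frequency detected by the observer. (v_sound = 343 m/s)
f_obs = f·v/(v − v_s) = 1169 Hz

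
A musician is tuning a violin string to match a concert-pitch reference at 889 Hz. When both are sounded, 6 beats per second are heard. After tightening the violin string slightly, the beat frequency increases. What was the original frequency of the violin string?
895 Hz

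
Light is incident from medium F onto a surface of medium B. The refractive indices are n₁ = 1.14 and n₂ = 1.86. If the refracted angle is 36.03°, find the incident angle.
sin θ₁ = (n₂/n₁)·sin θ₂ → θ₁ = 73.68°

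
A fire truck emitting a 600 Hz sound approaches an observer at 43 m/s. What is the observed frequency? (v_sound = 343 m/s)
f_obs = f·v/(v − v_s) = 686 Hz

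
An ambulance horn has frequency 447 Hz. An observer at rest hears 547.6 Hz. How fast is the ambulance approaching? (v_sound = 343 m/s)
v_s = v·(1 − f/f_obs) = 63.01 m/s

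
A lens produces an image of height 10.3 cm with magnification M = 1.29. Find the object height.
ho = |hi|/|M| = 7.984 cm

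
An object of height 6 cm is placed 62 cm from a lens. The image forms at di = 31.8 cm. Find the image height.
hi = (-di/do) × ho = -3.077 cm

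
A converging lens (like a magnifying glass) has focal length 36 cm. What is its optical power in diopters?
P = 1/f = 2.778 D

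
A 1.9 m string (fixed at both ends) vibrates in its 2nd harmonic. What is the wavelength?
λₙ = 2L/n = 1.9 m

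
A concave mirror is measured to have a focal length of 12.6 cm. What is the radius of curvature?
R = 2|f| = 25.2 cm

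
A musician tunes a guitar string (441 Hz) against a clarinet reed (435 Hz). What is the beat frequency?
6 Hz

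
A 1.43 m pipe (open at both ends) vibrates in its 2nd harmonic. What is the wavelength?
λₙ = 2L/n = 1.43 m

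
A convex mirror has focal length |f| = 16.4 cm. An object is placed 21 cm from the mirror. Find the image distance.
f = −16.4 cm (convex); 1/di = 1/f − 1/do → di = -9.209 cm (virtual image, behind mirror)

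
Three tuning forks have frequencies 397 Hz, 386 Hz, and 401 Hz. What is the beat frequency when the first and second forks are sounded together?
11 Hz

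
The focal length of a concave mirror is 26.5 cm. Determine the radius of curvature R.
R = 2|f| = 53 cm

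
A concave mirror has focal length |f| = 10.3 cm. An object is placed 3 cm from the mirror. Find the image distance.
f = +10.3 cm (concave); 1/di = 1/f − 1/do → di = -4.233 cm (virtual image, behind mirror)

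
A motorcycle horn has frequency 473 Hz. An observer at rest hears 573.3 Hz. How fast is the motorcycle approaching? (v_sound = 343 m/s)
v_s = v·(1 − f/f_obs) = 60.01 m/s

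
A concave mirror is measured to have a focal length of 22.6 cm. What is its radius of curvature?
R = 2|f| = 45.2 cm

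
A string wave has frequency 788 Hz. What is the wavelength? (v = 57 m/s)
λ = v/f = 0.07234 m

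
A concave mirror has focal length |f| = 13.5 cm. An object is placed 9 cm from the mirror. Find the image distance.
f = +13.5 cm (concave); 1/di = 1/f − 1/do → di = -27 cm (virtual image, behind mirror)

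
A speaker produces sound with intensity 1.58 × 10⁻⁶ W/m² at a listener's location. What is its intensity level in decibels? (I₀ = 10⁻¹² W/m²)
β = 10·log₁₀(I/I₀) = 61.99 dB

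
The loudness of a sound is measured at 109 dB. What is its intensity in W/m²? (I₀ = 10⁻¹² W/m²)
I = I₀·10^(β/10) = 7.94 × 10⁻² W/m²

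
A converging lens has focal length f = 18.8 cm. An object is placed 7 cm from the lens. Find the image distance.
1/di = 1/f − 1/do → di = -11.15 cm (virtual image)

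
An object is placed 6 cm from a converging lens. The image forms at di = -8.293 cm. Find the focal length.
1/f = 1/do + 1/di → f = 21.7 cm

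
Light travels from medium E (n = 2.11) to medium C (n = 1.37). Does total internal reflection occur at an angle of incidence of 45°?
θc = arcsin(n₂/n₁) = 40.49°; 45° > θc, so yes — total internal reflection.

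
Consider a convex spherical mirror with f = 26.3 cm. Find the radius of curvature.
R = 2|f| = 52.6 cm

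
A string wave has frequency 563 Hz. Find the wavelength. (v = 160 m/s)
λ = v/f = 0.2842 m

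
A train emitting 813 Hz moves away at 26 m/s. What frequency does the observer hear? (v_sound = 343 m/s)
f_obs = f·v/(v + v_s) = 755.7 Hz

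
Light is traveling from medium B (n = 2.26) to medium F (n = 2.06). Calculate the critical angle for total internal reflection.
θc = arcsin(n₂/n₁) = 65.71°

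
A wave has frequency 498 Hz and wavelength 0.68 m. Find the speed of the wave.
v = fλ = 338.6 m/s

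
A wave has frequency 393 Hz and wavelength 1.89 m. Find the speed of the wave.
v = fλ = 742.8 m/s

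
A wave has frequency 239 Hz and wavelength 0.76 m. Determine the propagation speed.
v = fλ = 181.6 m/s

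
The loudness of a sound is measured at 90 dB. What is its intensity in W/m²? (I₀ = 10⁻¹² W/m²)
I = I₀·10^(β/10) = 1.00 × 10⁻³ W/m²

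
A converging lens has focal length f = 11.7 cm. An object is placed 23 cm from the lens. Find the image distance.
1/di = 1/f − 1/do → di = 23.81 cm (real image)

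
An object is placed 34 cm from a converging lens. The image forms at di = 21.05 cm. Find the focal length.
1/f = 1/do + 1/di → f = 13 cm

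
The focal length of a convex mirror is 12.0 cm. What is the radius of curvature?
R = 2|f| = 24 cm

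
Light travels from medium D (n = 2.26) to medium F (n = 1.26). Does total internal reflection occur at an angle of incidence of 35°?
θc = arcsin(n₂/n₁) = 33.88°; 35° > θc, so yes — total internal reflection.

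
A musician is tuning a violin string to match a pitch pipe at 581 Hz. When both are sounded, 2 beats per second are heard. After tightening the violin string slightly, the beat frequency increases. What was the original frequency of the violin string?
583 Hz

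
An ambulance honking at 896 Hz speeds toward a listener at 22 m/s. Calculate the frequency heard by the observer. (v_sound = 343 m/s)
f_obs = f·v/(v − v_s) = 957.4 Hz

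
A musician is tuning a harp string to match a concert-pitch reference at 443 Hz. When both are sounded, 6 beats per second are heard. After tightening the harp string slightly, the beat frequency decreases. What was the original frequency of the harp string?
437 Hz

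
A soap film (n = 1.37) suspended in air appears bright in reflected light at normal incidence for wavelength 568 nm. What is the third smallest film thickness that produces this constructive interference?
2nt = (m − ½)λ with m = 3 → t = (m − ½)λ/(2n) = 518.2 nm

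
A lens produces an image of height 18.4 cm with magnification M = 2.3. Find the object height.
ho = |hi|/|M| = 8 cm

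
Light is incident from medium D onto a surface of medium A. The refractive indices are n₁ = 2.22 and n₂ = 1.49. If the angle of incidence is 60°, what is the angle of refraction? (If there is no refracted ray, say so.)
sin θ₂ = (n₁/n₂)·sin θ₁ = 1.29 > 1, so there is no refracted ray — the light undergoes total internal reflection.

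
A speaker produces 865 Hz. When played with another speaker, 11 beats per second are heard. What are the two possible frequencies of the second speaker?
f₂ = 865 ± 11 Hz → 876 Hz or 854 Hz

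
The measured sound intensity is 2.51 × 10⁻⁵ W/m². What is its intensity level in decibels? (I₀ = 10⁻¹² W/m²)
β = 10·log₁₀(I/I₀) = 74 dB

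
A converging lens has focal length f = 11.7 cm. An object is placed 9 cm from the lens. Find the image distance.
1/di = 1/f − 1/do → di = -39 cm (virtual image)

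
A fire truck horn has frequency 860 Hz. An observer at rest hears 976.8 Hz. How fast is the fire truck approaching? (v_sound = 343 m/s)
v_s = v·(1 − f/f_obs) = 41.01 m/s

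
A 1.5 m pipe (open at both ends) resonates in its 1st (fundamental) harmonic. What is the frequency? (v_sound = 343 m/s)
fₙ = nv/(2L) = 114.3 Hz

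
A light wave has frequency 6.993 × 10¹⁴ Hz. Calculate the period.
T = 1/f = 1.430 × 10⁻¹⁵ s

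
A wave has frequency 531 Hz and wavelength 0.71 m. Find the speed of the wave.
v = fλ = 377 m/s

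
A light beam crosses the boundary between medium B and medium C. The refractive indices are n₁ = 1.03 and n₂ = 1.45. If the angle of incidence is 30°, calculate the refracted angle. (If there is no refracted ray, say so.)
sin θ₂ = (n₁/n₂)·sin θ₁ = 0.3552 → θ₂ = 20.8°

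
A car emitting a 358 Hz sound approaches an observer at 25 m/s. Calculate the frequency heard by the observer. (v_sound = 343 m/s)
f_obs = f·v/(v − v_s) = 386.1 Hz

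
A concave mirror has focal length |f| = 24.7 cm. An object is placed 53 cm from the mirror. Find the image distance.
f = +24.7 cm (concave); 1/di = 1/f − 1/do → di = 46.26 cm (real image, in front of mirror)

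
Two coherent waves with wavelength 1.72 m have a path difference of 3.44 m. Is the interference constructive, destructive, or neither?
constructive — path difference = 2λ, a whole number of wavelengths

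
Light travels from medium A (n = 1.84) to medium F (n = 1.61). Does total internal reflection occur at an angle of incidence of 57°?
θc = arcsin(n₂/n₁) = 61.04°; 57° < θc, so no — the ray refracts.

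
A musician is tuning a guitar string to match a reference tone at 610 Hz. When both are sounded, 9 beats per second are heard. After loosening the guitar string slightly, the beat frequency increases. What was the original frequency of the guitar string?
601 Hz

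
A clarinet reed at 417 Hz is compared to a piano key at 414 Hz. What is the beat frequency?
3 Hz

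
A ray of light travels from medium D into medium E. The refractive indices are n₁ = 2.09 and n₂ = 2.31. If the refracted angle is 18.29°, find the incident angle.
sin θ₁ = (n₂/n₁)·sin θ₂ → θ₁ = 20.3°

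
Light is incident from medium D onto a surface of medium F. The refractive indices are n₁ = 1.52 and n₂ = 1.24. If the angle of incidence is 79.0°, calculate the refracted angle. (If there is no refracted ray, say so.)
sin θ₂ = (n₁/n₂)·sin θ₁ = 1.203 > 1, so there is no refracted ray — the light undergoes total internal reflection.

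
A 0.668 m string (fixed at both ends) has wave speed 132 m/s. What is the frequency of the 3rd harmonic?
fₙ = nv/(2L) = 296.4 Hz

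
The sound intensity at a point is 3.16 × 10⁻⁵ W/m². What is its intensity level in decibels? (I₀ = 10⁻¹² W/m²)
β = 10·log₁₀(I/I₀) = 75 dB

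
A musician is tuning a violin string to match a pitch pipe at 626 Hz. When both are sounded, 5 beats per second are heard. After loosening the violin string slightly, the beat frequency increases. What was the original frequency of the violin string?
621 Hz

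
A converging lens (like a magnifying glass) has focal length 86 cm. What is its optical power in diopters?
P = 1/f = 1.163 D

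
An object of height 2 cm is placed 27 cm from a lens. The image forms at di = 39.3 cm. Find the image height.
hi = (-di/do) × ho = -2.911 cm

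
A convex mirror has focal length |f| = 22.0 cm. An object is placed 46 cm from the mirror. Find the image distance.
f = −22.0 cm (convex); 1/di = 1/f − 1/do → di = -14.88 cm (virtual image, behind mirror)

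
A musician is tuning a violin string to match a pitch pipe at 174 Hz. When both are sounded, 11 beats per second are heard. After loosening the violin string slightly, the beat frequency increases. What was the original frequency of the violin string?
163 Hz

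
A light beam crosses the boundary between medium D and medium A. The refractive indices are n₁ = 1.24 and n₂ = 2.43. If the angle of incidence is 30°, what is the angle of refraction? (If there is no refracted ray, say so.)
sin θ₂ = (n₁/n₂)·sin θ₁ = 0.2551 → θ₂ = 14.78°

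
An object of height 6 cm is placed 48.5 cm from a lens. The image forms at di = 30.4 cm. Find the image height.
hi = (-di/do) × ho = -3.761 cm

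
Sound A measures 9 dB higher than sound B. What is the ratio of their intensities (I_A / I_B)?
I_A/I_B = 10^(Δβ/10) = 7.943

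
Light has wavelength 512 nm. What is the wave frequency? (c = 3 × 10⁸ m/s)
f = c/λ = 5.859 × 10¹⁴ Hz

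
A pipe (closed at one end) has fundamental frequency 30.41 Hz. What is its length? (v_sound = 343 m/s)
L = v/(4f₁) = 2.82 m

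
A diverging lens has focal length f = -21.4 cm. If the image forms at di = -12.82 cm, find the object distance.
1/do = 1/f − 1/di → do = 31.98 cm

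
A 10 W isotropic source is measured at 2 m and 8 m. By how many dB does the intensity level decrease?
Δβ = 20·log₁₀(r₂/r₁) = 12.04 dB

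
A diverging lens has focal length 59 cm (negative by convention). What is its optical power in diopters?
P = 1/f = -1.695 D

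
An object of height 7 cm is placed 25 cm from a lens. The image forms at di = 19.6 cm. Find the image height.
hi = (-di/do) × ho = -5.488 cm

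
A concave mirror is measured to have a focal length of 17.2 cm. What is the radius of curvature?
R = 2|f| = 34.4 cm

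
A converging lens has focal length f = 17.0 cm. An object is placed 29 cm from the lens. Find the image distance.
1/di = 1/f − 1/do → di = 41.08 cm (real image)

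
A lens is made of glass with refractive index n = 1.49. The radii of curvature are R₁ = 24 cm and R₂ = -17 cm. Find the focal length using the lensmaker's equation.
1/f = (n − 1)(1/R₁ − 1/R₂) → f = 20.31 cm (converging lens)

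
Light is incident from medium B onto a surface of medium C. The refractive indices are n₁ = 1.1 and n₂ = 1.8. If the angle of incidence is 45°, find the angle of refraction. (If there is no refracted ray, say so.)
sin θ₂ = (n₁/n₂)·sin θ₁ = 0.4321 → θ₂ = 25.6°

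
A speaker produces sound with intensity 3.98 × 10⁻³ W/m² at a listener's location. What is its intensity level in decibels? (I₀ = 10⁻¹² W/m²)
β = 10·log₁₀(I/I₀) = 96 dB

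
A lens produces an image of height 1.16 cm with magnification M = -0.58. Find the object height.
ho = |hi|/|M| = 2 cm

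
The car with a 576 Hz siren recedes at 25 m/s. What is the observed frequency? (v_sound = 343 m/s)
f_obs = f·v/(v + v_s) = 536.9 Hz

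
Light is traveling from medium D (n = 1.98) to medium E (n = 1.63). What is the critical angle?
θc = arcsin(n₂/n₁) = 55.41°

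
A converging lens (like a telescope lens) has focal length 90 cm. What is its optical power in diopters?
P = 1/f = 1.111 D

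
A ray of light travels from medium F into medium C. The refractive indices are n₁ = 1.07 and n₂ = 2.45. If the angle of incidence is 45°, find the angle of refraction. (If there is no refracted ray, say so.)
sin θ₂ = (n₁/n₂)·sin θ₁ = 0.3088 → θ₂ = 17.99°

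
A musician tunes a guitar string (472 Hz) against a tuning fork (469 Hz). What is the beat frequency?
3 Hz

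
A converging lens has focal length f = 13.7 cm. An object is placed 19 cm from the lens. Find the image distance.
1/di = 1/f − 1/do → di = 49.11 cm (real image)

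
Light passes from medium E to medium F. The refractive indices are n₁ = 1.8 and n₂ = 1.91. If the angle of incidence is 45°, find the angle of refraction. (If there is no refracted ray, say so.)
sin θ₂ = (n₁/n₂)·sin θ₁ = 0.6664 → θ₂ = 41.79°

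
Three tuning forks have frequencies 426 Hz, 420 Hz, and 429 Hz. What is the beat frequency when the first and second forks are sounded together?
6 Hz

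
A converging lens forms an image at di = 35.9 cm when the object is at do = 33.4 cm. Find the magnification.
M = −di/do = -1.075 (inverted image)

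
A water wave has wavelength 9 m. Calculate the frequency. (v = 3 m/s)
f = v/λ = 0.3333 Hz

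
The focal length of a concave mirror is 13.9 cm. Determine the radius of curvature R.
R = 2|f| = 27.8 cm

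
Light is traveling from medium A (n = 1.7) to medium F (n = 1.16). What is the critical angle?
θc = arcsin(n₂/n₁) = 43.03°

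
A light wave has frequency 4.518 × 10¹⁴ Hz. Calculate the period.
T = 1/f = 2.213 × 10⁻¹⁵ s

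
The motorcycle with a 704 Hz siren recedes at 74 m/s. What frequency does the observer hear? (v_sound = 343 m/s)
f_obs = f·v/(v + v_s) = 579.1 Hz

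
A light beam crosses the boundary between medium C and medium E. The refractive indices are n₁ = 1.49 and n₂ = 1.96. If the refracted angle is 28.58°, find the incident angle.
sin θ₁ = (n₂/n₁)·sin θ₂ → θ₁ = 39°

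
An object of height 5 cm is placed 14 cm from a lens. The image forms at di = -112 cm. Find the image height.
hi = (-di/do) × ho = 40 cm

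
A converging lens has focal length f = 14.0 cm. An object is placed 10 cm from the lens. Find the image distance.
1/di = 1/f − 1/do → di = -35 cm (virtual image)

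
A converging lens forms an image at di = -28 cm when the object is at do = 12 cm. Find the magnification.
M = −di/do = 2.333 (upright image)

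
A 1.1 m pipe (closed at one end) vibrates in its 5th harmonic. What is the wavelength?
λₙ = 4L/n = 0.88 m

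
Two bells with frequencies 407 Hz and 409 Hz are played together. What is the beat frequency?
2 Hz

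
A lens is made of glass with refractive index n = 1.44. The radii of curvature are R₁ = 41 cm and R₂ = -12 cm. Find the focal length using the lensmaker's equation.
1/f = (n − 1)(1/R₁ − 1/R₂) → f = 21.1 cm (converging lens)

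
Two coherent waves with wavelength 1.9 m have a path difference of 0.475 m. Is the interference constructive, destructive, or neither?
neither (partial) — path difference = 0.25λ, neither a whole number of wavelengths nor an odd multiple of λ/2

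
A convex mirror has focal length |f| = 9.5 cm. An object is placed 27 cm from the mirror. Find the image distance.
f = −9.5 cm (convex); 1/di = 1/f − 1/do → di = -7.027 cm (virtual image, behind mirror)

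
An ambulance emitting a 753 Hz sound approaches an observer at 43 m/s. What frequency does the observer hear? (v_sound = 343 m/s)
f_obs = f·v/(v − v_s) = 860.9 Hz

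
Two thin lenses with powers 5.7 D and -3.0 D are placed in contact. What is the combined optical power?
P_total = P₁ + P₂ = 2.7 D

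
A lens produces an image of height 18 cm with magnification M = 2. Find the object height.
ho = |hi|/|M| = 9 cm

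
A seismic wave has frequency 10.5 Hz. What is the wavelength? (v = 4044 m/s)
λ = v/f = 385.1 m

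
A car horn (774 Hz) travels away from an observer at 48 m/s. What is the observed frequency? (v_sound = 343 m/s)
f_obs = f·v/(v + v_s) = 679 Hz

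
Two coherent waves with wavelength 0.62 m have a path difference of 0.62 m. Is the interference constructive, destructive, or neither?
constructive — path difference = 1λ, a whole number of wavelengths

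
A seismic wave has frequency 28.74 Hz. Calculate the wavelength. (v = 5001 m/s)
λ = v/f = 174 m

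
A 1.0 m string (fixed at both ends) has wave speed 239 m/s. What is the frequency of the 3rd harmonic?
fₙ = nv/(2L) = 358.5 Hz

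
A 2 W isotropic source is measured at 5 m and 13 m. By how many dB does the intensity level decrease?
Δβ = 20·log₁₀(r₂/r₁) = 8.299 dB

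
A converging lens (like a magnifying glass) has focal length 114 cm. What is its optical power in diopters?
P = 1/f = 0.8772 D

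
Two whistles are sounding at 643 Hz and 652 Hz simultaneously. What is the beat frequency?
9 Hz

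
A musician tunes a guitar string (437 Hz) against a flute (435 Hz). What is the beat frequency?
2 Hz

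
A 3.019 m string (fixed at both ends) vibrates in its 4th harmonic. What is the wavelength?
λₙ = 2L/n = 1.51 m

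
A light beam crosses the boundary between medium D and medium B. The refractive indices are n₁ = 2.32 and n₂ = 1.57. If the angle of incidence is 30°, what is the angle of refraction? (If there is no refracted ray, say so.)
sin θ₂ = (n₁/n₂)·sin θ₁ = 0.7389 → θ₂ = 47.63°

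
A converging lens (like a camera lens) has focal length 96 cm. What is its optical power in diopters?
P = 1/f = 1.042 D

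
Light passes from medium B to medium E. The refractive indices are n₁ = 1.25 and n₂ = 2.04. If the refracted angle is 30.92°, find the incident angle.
sin θ₁ = (n₂/n₁)·sin θ₂ → θ₁ = 56.99°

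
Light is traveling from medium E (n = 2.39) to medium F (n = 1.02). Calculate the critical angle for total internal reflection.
θc = arcsin(n₂/n₁) = 25.26°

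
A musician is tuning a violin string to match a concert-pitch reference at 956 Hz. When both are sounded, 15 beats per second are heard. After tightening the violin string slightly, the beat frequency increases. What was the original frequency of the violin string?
971 Hz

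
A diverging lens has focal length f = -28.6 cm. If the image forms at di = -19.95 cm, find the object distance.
1/do = 1/f − 1/di → do = 65.96 cm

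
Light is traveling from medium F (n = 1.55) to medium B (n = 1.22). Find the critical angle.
θc = arcsin(n₂/n₁) = 51.92°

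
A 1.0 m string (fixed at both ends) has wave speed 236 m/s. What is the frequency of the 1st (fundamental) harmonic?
fₙ = nv/(2L) = 118 Hz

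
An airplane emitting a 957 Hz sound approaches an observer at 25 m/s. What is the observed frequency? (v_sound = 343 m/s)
f_obs = f·v/(v − v_s) = 1032 Hz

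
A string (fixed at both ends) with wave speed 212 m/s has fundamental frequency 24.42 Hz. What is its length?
L = v/(2f₁) = 4.341 m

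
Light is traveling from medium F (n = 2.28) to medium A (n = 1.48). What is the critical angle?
θc = arcsin(n₂/n₁) = 40.48°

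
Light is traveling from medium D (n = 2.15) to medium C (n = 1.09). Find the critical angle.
θc = arcsin(n₂/n₁) = 30.46°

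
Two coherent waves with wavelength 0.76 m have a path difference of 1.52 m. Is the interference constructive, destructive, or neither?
constructive — path difference = 2λ, a whole number of wavelengths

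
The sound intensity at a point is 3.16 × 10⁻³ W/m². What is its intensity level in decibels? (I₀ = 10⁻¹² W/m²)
β = 10·log₁₀(I/I₀) = 95 dB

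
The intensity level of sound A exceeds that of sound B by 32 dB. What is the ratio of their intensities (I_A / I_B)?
I_A/I_B = 10^(Δβ/10) = 1585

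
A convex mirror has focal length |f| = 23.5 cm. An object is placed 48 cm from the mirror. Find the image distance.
f = −23.5 cm (convex); 1/di = 1/f − 1/do → di = -15.78 cm (virtual image, behind mirror)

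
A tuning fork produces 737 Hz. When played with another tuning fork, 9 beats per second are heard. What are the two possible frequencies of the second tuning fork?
f₂ = 737 ± 9 Hz → 746 Hz or 728 Hz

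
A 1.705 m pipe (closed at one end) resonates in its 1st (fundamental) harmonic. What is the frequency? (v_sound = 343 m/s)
fₙ = nv/(4L) = 50.29 Hz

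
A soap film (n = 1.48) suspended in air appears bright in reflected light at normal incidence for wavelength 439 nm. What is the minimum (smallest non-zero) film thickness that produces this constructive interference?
2nt = (m − ½)λ with m = 1 → t = (m − ½)λ/(2n) = 74.16 nm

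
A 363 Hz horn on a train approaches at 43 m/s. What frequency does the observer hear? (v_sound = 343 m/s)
f_obs = f·v/(v − v_s) = 415 Hz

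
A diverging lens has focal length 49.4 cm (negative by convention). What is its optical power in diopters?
P = 1/f = -2.024 D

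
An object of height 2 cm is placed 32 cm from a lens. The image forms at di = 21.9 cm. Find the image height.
hi = (-di/do) × ho = -1.369 cm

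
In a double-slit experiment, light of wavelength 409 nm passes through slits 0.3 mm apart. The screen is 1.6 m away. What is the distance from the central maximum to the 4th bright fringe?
y = mλL/d = 8.725 mm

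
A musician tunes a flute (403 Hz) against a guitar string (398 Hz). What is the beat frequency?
5 Hz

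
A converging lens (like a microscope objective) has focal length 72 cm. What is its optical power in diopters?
P = 1/f = 1.389 D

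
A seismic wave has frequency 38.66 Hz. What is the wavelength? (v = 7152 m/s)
λ = v/f = 185 m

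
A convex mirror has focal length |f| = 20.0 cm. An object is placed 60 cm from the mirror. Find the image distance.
f = −20.0 cm (convex); 1/di = 1/f − 1/do → di = -15 cm (virtual image, behind mirror)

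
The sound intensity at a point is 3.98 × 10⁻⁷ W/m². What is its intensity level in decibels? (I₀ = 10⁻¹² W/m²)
β = 10·log₁₀(I/I₀) = 56 dB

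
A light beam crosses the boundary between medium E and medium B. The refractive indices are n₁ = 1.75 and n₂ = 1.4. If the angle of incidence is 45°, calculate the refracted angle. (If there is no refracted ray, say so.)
sin θ₂ = (n₁/n₂)·sin θ₁ = 0.8839 → θ₂ = 62.11°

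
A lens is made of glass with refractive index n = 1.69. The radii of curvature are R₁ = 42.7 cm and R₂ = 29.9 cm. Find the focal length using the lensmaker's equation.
1/f = (n − 1)(1/R₁ − 1/R₂) → f = -144.6 cm (diverging lens)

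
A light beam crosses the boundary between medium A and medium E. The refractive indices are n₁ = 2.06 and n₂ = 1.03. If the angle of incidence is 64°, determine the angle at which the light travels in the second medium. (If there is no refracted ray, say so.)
sin θ₂ = (n₁/n₂)·sin θ₁ = 1.798 > 1, so there is no refracted ray — the light undergoes total internal reflection.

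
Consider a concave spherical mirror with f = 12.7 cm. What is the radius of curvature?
R = 2|f| = 25.4 cm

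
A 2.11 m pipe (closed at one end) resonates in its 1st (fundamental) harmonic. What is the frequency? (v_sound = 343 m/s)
fₙ = nv/(4L) = 40.64 Hz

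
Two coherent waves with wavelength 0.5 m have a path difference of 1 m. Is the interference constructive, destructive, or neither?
constructive — path difference = 2λ, a whole number of wavelengths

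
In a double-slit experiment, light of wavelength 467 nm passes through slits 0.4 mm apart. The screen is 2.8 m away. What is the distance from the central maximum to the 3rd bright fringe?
y = mλL/d = 9.807 mm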